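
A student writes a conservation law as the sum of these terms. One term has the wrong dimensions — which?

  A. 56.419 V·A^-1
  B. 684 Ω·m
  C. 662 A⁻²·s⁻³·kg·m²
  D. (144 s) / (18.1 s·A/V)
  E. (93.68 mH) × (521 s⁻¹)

Work out the base dimensions of each:
  A. V·A⁻¹ = J·C⁻¹·A⁻¹ = kg·m²·s⁻³·A⁻²
  B. Ω·m = V·A⁻¹·m = kg·m³·s⁻³·A⁻²
  C. kg·m²·s⁻³·A⁻²
  D. [s] / [kg⁻¹·m⁻²·s⁴·A²] = kg·m²·s⁻³·A⁻²
  E. [kg·m²·s⁻²·A⁻²] · [s⁻¹] = kg·m²·s⁻³·A⁻²
All reduce to kg·m²·s⁻³·A⁻² except B., which is kg·m³·s⁻³·A⁻².

B.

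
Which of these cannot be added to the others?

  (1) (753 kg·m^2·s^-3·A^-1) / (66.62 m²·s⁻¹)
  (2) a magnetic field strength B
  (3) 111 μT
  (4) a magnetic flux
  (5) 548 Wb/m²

In SI base units:
  (1) [kg·m²·s⁻³·A⁻¹] / [m²·s⁻¹] = kg·s⁻²·A⁻¹
  (2) [magnetic field strength B] = kg·s⁻²·A⁻¹
  (3) T = Wb·m⁻² = kg·s⁻²·A⁻¹
  (4) [magnetic flux] = kg·m²·s⁻²·A⁻¹
  (5) Wb·m⁻² = V·s·m⁻² = kg·s⁻²·A⁻¹
All reduce to kg·s⁻²·A⁻¹ except (4), which is kg·m²·s⁻²·A⁻¹.

(4)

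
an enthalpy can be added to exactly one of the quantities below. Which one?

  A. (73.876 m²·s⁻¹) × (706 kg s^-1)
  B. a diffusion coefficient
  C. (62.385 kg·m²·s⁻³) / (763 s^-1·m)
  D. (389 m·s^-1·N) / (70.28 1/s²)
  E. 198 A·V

A.

Reference: [enthalpy] = kg·m²·s⁻².
Each option:
  A. [m²·s⁻¹] · [kg·s⁻¹] = kg·m²·s⁻²  ← same
  B. [diffusion coefficient] = m²·s⁻¹
  C. [kg·m²·s⁻³] / [m·s⁻¹] = kg·m·s⁻²
  D. [kg·m²·s⁻³] / [s⁻²] = kg·m²·s⁻¹
  E. V·A = J·C⁻¹·A = kg·m²·s⁻³
Only A. matches kg·m²·s⁻².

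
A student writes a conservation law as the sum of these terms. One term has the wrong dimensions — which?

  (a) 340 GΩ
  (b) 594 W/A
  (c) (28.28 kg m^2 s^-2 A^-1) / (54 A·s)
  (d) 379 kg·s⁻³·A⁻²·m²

(b)

Expand each in SI base units:
  (a) Ω = V·A⁻¹ = kg·m²·s⁻³·A⁻²
  (b) W·A⁻¹ = J·s⁻¹·A⁻¹ = kg·m²·s⁻³·A⁻¹
  (c) [kg·m²·s⁻²·A⁻¹] / [s·A] = kg·m²·s⁻³·A⁻²
  (d) kg·m²·s⁻³·A⁻²
All reduce to kg·m²·s⁻³·A⁻² except (b), which is kg·m²·s⁻³·A⁻¹.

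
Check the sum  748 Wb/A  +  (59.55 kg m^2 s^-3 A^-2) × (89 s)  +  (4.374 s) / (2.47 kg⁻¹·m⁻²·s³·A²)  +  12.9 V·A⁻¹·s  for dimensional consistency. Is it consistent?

Yes

In SI base units:
  748 Wb/A:  Wb·A⁻¹ = V·s·A⁻¹ = kg·m²·s⁻²·A⁻²
  (59.55 kg m^2 s^-3 A^-2) × (89 s):  [kg·m²·s⁻³·A⁻²] · [s] = kg·m²·s⁻²·A⁻²
  (4.374 s) / (2.47 kg⁻¹·m⁻²·s³·A²):  [s] / [kg⁻¹·m⁻²·s³·A²] = kg·m²·s⁻²·A⁻²
  12.9 V·A⁻¹·s:  V·s·A⁻¹ = J·C⁻¹·s·A⁻¹ = kg·m²·s⁻²·A⁻²
Every term reduces to kg·m²·s⁻²·A⁻².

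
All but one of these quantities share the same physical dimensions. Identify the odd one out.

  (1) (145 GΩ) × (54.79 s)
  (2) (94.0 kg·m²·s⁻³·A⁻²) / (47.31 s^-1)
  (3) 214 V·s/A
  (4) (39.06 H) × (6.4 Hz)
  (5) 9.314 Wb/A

(4)

Reduce each to base SI dimensions:
  (1) [kg·m²·s⁻³·A⁻²] · [s] = kg·m²·s⁻²·A⁻²
  (2) [kg·m²·s⁻³·A⁻²] / [s⁻¹] = kg·m²·s⁻²·A⁻²
  (3) V·s·A⁻¹ = J·C⁻¹·s·A⁻¹ = kg·m²·s⁻²·A⁻²
  (4) [kg·m²·s⁻²·A⁻²] · [s⁻¹] = kg·m²·s⁻³·A⁻²
  (5) Wb·A⁻¹ = V·s·A⁻¹ = kg·m²·s⁻²·A⁻²
All reduce to kg·m²·s⁻²·A⁻² except (4), which is kg·m²·s⁻³·A⁻².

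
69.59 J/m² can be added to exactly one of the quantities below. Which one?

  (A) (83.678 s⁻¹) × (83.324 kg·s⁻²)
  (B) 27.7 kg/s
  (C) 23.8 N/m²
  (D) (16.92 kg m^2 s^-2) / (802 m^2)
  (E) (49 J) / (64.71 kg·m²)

Reference: J·m⁻² = N·m·m⁻² = kg·s⁻².
Each option:
  (A) [s⁻¹] · [kg·s⁻²] = kg·s⁻³
  (B) kg·s⁻¹
  (C) N·m⁻² = kg·m·s⁻²·m⁻² = kg·m⁻¹·s⁻²
  (D) [kg·m²·s⁻²] / [m²] = kg·s⁻²  ← same
  (E) [kg·m²·s⁻²] / [kg·m²] = s⁻²
Only (D) matches kg·s⁻².

(D)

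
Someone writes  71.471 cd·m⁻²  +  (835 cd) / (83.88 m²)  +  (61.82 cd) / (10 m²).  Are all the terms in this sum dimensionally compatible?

Expand each in SI base units:
  71.471 cd·m⁻²:  cd·m⁻² = m⁻²·cd
  (835 cd) / (83.88 m²):  [cd] / [m²] = m⁻²·cd
  (61.82 cd) / (10 m²):  [cd] / [m²] = m⁻²·cd
Every term reduces to m⁻²·cd.

Yes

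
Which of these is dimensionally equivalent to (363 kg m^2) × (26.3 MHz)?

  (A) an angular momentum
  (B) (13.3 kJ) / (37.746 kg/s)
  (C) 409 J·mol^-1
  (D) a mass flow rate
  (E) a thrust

Reference: [kg·m²] · [s⁻¹] = kg·m²·s⁻¹.
Each option:
  (A) [angular momentum] = kg·m²·s⁻¹  ← same
  (B) [kg·m²·s⁻²] / [kg·s⁻¹] = m²·s⁻¹
  (C) J·mol⁻¹ = N·m·mol⁻¹ = kg·m²·s⁻²·mol⁻¹
  (D) [mass flow rate] = kg·s⁻¹
  (E) [thrust] = kg·m·s⁻²
Only (A) matches kg·m²·s⁻¹.

(A)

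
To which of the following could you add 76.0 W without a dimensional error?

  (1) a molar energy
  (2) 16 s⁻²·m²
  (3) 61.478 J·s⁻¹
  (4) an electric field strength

Reference: W = J·s⁻¹ = kg·m²·s⁻³.
Each option:
  (1) [molar energy] = kg·m²·s⁻²·mol⁻¹
  (2) m²·s⁻²
  (3) J·s⁻¹ = N·m·s⁻¹ = kg·m²·s⁻³  ← same
  (4) [electric field strength] = kg·m·s⁻³·A⁻¹
Only (3) matches kg·m²·s⁻³.

(3)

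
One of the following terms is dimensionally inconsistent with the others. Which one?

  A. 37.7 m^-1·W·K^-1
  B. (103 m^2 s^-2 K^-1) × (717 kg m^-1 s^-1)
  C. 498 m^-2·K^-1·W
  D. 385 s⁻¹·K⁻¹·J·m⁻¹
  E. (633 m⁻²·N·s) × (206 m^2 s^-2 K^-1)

C.

In SI base units:
  A. W·m⁻¹·K⁻¹ = J·s⁻¹·m⁻¹·K⁻¹ = kg·m·s⁻³·K⁻¹
  B. [m²·s⁻²·K⁻¹] · [kg·m⁻¹·s⁻¹] = kg·m·s⁻³·K⁻¹
  C. W·m⁻²·K⁻¹ = J·s⁻¹·m⁻²·K⁻¹ = kg·s⁻³·K⁻¹
  D. J·s⁻¹·m⁻¹·K⁻¹ = N·m·s⁻¹·m⁻¹·K⁻¹ = kg·m·s⁻³·K⁻¹
  E. [kg·m⁻¹·s⁻¹] · [m²·s⁻²·K⁻¹] = kg·m·s⁻³·K⁻¹
All reduce to kg·m·s⁻³·K⁻¹ except C., which is kg·s⁻³·K⁻¹.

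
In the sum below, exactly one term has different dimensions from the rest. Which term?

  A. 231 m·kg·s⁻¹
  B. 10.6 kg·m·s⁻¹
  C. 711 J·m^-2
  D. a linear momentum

Reduce each to base SI dimensions:
  A. kg·m·s⁻¹
  B. kg·m·s⁻¹
  C. J·m⁻² = N·m·m⁻² = kg·s⁻²
  D. [linear momentum] = kg·m·s⁻¹
All reduce to kg·m·s⁻¹ except C., which is kg·s⁻².

C.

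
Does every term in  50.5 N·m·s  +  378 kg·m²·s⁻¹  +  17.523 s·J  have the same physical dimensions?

Expand each in SI base units:
  50.5 N·m·s:  N·m·s = kg·m·s⁻²·m·s = kg·m²·s⁻¹
  378 kg·m²·s⁻¹:  kg·m²·s⁻¹
  17.523 s·J:  J·s = N·m·s = kg·m²·s⁻¹
Every term reduces to kg·m²·s⁻¹.

Yes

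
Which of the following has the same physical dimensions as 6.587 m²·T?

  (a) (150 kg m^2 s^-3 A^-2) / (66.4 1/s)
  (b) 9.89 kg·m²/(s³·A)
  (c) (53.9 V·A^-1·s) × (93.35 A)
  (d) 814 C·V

(c)

Reference: T·m² = Wb·m⁻²·m² = kg·m²·s⁻²·A⁻¹.
Each option:
  (a) [kg·m²·s⁻³·A⁻²] / [s⁻¹] = kg·m²·s⁻²·A⁻²
  (b) kg·m²·s⁻³·A⁻¹
  (c) [kg·m²·s⁻²·A⁻²] · [A] = kg·m²·s⁻²·A⁻¹  ← same
  (d) C·V = s·A·J·C⁻¹ = kg·m²·s⁻²
Only (c) matches kg·m²·s⁻²·A⁻¹.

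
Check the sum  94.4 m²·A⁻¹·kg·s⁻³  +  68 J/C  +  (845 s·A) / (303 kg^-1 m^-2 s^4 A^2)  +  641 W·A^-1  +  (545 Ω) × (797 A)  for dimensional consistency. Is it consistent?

Expand each in SI base units:
  94.4 m²·A⁻¹·kg·s⁻³:  kg·m²·s⁻³·A⁻¹
  68 J/C:  J·C⁻¹ = N·m·(s·A)⁻¹ = kg·m²·s⁻³·A⁻¹
  (845 s·A) / (303 kg^-1 m^-2 s^4 A^2):  [s·A] / [kg⁻¹·m⁻²·s⁴·A²] = kg·m²·s⁻³·A⁻¹
  641 W·A^-1:  W·A⁻¹ = J·s⁻¹·A⁻¹ = kg·m²·s⁻³·A⁻¹
  (545 Ω) × (797 A):  [kg·m²·s⁻³·A⁻²] · [A] = kg·m²·s⁻³·A⁻¹
Every term reduces to kg·m²·s⁻³·A⁻¹.

Yes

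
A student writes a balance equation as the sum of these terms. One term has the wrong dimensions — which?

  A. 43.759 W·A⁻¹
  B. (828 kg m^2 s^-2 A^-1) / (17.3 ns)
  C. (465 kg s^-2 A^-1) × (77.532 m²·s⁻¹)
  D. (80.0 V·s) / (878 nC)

Expand each in SI base units:
  A. W·A⁻¹ = J·s⁻¹·A⁻¹ = kg·m²·s⁻³·A⁻¹
  B. [kg·m²·s⁻²·A⁻¹] / [s] = kg·m²·s⁻³·A⁻¹
  C. [kg·s⁻²·A⁻¹] · [m²·s⁻¹] = kg·m²·s⁻³·A⁻¹
  D. [kg·m²·s⁻²·A⁻¹] / [s·A] = kg·m²·s⁻³·A⁻²
All reduce to kg·m²·s⁻³·A⁻¹ except D., which is kg·m²·s⁻³·A⁻².

D.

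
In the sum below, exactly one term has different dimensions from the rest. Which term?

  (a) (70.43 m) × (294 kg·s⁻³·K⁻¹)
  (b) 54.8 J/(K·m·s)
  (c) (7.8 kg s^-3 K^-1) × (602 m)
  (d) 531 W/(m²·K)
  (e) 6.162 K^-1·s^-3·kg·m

(d)

Dimensions:
  (a) [m] · [kg·s⁻³·K⁻¹] = kg·m·s⁻³·K⁻¹
  (b) J·s⁻¹·m⁻¹·K⁻¹ = N·m·s⁻¹·m⁻¹·K⁻¹ = kg·m·s⁻³·K⁻¹
  (c) [kg·s⁻³·K⁻¹] · [m] = kg·m·s⁻³·K⁻¹
  (d) W·m⁻²·K⁻¹ = J·s⁻¹·m⁻²·K⁻¹ = kg·s⁻³·K⁻¹
  (e) kg·m·s⁻³·K⁻¹
All reduce to kg·m·s⁻³·K⁻¹ except (d), which is kg·s⁻³·K⁻¹.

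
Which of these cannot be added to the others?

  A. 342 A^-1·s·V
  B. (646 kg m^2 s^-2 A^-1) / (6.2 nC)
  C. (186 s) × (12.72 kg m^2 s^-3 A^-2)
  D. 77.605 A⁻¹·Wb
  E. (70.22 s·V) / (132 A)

B.

Expand each in SI base units:
  A. V·s·A⁻¹ = J·C⁻¹·s·A⁻¹ = kg·m²·s⁻²·A⁻²
  B. [kg·m²·s⁻²·A⁻¹] / [s·A] = kg·m²·s⁻³·A⁻²
  C. [s] · [kg·m²·s⁻³·A⁻²] = kg·m²·s⁻²·A⁻²
  D. Wb·A⁻¹ = V·s·A⁻¹ = kg·m²·s⁻²·A⁻²
  E. [kg·m²·s⁻²·A⁻¹] / [A] = kg·m²·s⁻²·A⁻²
All reduce to kg·m²·s⁻²·A⁻² except B., which is kg·m²·s⁻³·A⁻².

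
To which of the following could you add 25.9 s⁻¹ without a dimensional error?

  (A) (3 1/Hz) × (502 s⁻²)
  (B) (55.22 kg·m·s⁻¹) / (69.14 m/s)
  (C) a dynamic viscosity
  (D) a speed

Reference: s⁻¹.
Each option:
  (A) [s] · [s⁻²] = s⁻¹  ← same
  (B) [kg·m·s⁻¹] / [m·s⁻¹] = kg
  (C) [dynamic viscosity] = kg·m⁻¹·s⁻¹
  (D) [speed] = m·s⁻¹
Only (A) matches s⁻¹.

(A)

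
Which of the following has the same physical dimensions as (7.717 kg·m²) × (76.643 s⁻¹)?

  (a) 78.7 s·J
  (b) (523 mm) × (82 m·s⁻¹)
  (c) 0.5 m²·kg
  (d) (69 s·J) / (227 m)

Reference: [kg·m²] · [s⁻¹] = kg·m²·s⁻¹.
Each option:
  (a) J·s = N·m·s = kg·m²·s⁻¹  ← same
  (b) [m] · [m·s⁻¹] = m²·s⁻¹
  (c) kg·m²
  (d) [kg·m²·s⁻¹] / [m] = kg·m·s⁻¹
Only (a) matches kg·m²·s⁻¹.

(a)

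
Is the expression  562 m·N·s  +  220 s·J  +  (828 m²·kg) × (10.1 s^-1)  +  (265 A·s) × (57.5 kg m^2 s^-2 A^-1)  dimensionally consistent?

Yes

Reduce each to base SI dimensions:
  562 m·N·s:  N·m·s = kg·m·s⁻²·m·s = kg·m²·s⁻¹
  220 s·J:  J·s = N·m·s = kg·m²·s⁻¹
  (828 m²·kg) × (10.1 s^-1):  [kg·m²] · [s⁻¹] = kg·m²·s⁻¹
  (265 A·s) × (57.5 kg m^2 s^-2 A^-1):  [s·A] · [kg·m²·s⁻²·A⁻¹] = kg·m²·s⁻¹
Every term reduces to kg·m²·s⁻¹.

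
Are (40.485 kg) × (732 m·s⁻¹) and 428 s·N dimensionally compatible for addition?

Yes

Work out the base dimensions of each:
  (40.485 kg) × (732 m·s⁻¹):  [kg] · [m·s⁻¹] = kg·m·s⁻¹
  428 s·N:  N·s = kg·m·s⁻²·s = kg·m·s⁻¹
Both are kg·m·s⁻¹, so they have the same dimensions and can be added.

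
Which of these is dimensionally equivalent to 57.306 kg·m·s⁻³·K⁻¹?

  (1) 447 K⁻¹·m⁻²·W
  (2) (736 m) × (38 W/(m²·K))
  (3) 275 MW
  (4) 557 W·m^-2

Reference: kg·m·s⁻³·K⁻¹.
Each option:
  (1) W·m⁻²·K⁻¹ = J·s⁻¹·m⁻²·K⁻¹ = kg·s⁻³·K⁻¹
  (2) [m] · [kg·s⁻³·K⁻¹] = kg·m·s⁻³·K⁻¹  ← same
  (3) W = J·s⁻¹ = kg·m²·s⁻³
  (4) W·m⁻² = J·s⁻¹·m⁻² = kg·s⁻³
Only (2) matches kg·m·s⁻³·K⁻¹.

(2)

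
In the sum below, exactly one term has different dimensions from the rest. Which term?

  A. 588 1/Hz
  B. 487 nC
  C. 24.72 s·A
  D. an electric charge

Work out the base dimensions of each:
  A. Hz⁻¹ = (s⁻¹)⁻¹ = s
  B. C = s·A
  C. A·s = s·A
  D. [electric charge] = s·A
All reduce to s·A except A., which is s.

A.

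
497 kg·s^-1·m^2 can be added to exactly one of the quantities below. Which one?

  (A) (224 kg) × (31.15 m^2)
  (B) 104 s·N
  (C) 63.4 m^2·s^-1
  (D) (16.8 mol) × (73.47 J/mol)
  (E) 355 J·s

Reference: kg·m²·s⁻¹.
Each option:
  (A) [kg] · [m²] = kg·m²
  (B) N·s = kg·m·s⁻²·s = kg·m·s⁻¹
  (C) m²·s⁻¹
  (D) [mol] · [kg·m²·s⁻²·mol⁻¹] = kg·m²·s⁻²
  (E) J·s = N·m·s = kg·m²·s⁻¹  ← same
Only (E) matches kg·m²·s⁻¹.

(E)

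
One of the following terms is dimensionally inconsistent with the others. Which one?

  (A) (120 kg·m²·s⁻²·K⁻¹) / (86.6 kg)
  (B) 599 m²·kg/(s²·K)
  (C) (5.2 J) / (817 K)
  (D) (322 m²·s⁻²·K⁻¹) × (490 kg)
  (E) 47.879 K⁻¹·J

(A)

Work out the base dimensions of each:
  (A) [kg·m²·s⁻²·K⁻¹] / [kg] = m²·s⁻²·K⁻¹
  (B) kg·m²·s⁻²·K⁻¹
  (C) [kg·m²·s⁻²] / [K] = kg·m²·s⁻²·K⁻¹
  (D) [m²·s⁻²·K⁻¹] · [kg] = kg·m²·s⁻²·K⁻¹
  (E) J·K⁻¹ = N·m·K⁻¹ = kg·m²·s⁻²·K⁻¹
All reduce to kg·m²·s⁻²·K⁻¹ except (A), which is m²·s⁻²·K⁻¹.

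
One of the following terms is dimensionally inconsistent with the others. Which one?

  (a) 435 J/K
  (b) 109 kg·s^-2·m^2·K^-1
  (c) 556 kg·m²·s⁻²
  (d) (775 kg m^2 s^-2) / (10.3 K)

(c)

Expand each in SI base units:
  (a) J·K⁻¹ = N·m·K⁻¹ = kg·m²·s⁻²·K⁻¹
  (b) kg·m²·s⁻²·K⁻¹
  (c) kg·m²·s⁻²
  (d) [kg·m²·s⁻²] / [K] = kg·m²·s⁻²·K⁻¹
All reduce to kg·m²·s⁻²·K⁻¹ except (c), which is kg·m²·s⁻².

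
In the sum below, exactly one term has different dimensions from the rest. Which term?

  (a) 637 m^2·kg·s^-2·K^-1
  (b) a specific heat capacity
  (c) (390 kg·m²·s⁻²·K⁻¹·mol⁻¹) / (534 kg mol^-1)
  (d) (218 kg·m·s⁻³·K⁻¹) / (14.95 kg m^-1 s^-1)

Expand each in SI base units:
  (a) kg·m²·s⁻²·K⁻¹
  (b) [specific heat capacity] = m²·s⁻²·K⁻¹
  (c) [kg·m²·s⁻²·K⁻¹·mol⁻¹] / [kg·mol⁻¹] = m²·s⁻²·K⁻¹
  (d) [kg·m·s⁻³·K⁻¹] / [kg·m⁻¹·s⁻¹] = m²·s⁻²·K⁻¹
All reduce to m²·s⁻²·K⁻¹ except (a), which is kg·m²·s⁻²·K⁻¹.

(a)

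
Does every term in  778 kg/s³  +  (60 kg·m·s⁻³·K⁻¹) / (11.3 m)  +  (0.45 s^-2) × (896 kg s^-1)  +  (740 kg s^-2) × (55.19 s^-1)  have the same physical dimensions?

No

Dimensions:
  778 kg/s³:  kg·s⁻³
  (60 kg·m·s⁻³·K⁻¹) / (11.3 m):  [kg·m·s⁻³·K⁻¹] / [m] = kg·s⁻³·K⁻¹
  (0.45 s^-2) × (896 kg s^-1):  [s⁻²] · [kg·s⁻¹] = kg·s⁻³
  (740 kg s^-2) × (55.19 s^-1):  [kg·s⁻²] · [s⁻¹] = kg·s⁻³
The terms do not share a single dimension (kg·s⁻³ vs kg·s⁻³·K⁻¹).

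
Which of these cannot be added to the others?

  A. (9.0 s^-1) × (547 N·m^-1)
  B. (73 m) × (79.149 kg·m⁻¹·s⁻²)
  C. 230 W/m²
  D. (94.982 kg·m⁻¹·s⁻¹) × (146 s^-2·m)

In SI base units:
  A. [s⁻¹] · [kg·s⁻²] = kg·s⁻³
  B. [m] · [kg·m⁻¹·s⁻²] = kg·s⁻²
  C. W·m⁻² = J·s⁻¹·m⁻² = kg·s⁻³
  D. [kg·m⁻¹·s⁻¹] · [m·s⁻²] = kg·s⁻³
All reduce to kg·s⁻³ except B., which is kg·s⁻².

B.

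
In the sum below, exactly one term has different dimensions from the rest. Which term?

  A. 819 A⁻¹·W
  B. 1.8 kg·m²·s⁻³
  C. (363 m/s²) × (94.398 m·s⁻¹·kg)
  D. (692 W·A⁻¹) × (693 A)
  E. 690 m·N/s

A.

In SI base units:
  A. W·A⁻¹ = J·s⁻¹·A⁻¹ = kg·m²·s⁻³·A⁻¹
  B. kg·m²·s⁻³
  C. [m·s⁻²] · [kg·m·s⁻¹] = kg·m²·s⁻³
  D. [kg·m²·s⁻³·A⁻¹] · [A] = kg·m²·s⁻³
  E. N·m·s⁻¹ = kg·m·s⁻²·m·s⁻¹ = kg·m²·s⁻³
All reduce to kg·m²·s⁻³ except A., which is kg·m²·s⁻³·A⁻¹.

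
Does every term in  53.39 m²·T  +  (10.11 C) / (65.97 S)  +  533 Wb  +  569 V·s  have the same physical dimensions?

Expand each in SI base units:
  53.39 m²·T:  T·m² = Wb·m⁻²·m² = kg·m²·s⁻²·A⁻¹
  (10.11 C) / (65.97 S):  [s·A] / [kg⁻¹·m⁻²·s³·A²] = kg·m²·s⁻²·A⁻¹
  533 Wb:  Wb = V·s = kg·m²·s⁻²·A⁻¹
  569 V·s:  V·s = J·C⁻¹·s = kg·m²·s⁻²·A⁻¹
Every term reduces to kg·m²·s⁻²·A⁻¹.

Yes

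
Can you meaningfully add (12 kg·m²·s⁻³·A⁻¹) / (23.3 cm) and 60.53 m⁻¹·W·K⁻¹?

In SI base units:
  (12 kg·m²·s⁻³·A⁻¹) / (23.3 cm):  [kg·m²·s⁻³·A⁻¹] / [m] = kg·m·s⁻³·A⁻¹
  60.53 m⁻¹·W·K⁻¹:  W·m⁻¹·K⁻¹ = J·s⁻¹·m⁻¹·K⁻¹ = kg·m·s⁻³·K⁻¹
kg·m·s⁻³·A⁻¹ ≠ kg·m·s⁻³·K⁻¹, so they cannot be added.

No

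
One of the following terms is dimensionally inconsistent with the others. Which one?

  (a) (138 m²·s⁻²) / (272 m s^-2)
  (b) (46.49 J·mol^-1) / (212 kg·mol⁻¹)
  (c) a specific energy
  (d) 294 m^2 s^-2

Work out the base dimensions of each:
  (a) [m²·s⁻²] / [m·s⁻²] = m
  (b) [kg·m²·s⁻²·mol⁻¹] / [kg·mol⁻¹] = m²·s⁻²
  (c) [specific energy] = m²·s⁻²
  (d) m²·s⁻²
All reduce to m²·s⁻² except (a), which is m.

(a)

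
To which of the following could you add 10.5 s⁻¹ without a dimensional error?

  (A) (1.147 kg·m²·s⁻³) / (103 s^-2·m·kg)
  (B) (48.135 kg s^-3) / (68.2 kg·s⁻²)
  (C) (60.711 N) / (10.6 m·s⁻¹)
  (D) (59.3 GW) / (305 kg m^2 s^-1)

(B)

Reference: s⁻¹.
Each option:
  (A) [kg·m²·s⁻³] / [kg·m·s⁻²] = m·s⁻¹
  (B) [kg·s⁻³] / [kg·s⁻²] = s⁻¹  ← same
  (C) [kg·m·s⁻²] / [m·s⁻¹] = kg·s⁻¹
  (D) [kg·m²·s⁻³] / [kg·m²·s⁻¹] = s⁻²
Only (B) matches s⁻¹.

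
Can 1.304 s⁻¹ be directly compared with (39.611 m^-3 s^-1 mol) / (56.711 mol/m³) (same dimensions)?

Reduce each to base SI dimensions:
  1.304 s⁻¹:  s⁻¹
  (39.611 m^-3 s^-1 mol) / (56.711 mol/m³):  [m⁻³·s⁻¹·mol] / [m⁻³·mol] = s⁻¹
Both are s⁻¹, so they have the same dimensions and can be added.

Yes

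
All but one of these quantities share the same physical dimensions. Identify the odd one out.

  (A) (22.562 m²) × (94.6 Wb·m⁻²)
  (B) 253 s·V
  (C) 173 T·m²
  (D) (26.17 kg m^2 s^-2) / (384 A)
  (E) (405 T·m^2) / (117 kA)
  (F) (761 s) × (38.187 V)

(E)

Dimensions:
  (A) [m²] · [kg·s⁻²·A⁻¹] = kg·m²·s⁻²·A⁻¹
  (B) V·s = J·C⁻¹·s = kg·m²·s⁻²·A⁻¹
  (C) T·m² = Wb·m⁻²·m² = kg·m²·s⁻²·A⁻¹
  (D) [kg·m²·s⁻²] / [A] = kg·m²·s⁻²·A⁻¹
  (E) [kg·m²·s⁻²·A⁻¹] / [A] = kg·m²·s⁻²·A⁻²
  (F) [s] · [kg·m²·s⁻³·A⁻¹] = kg·m²·s⁻²·A⁻¹
All reduce to kg·m²·s⁻²·A⁻¹ except (E), which is kg·m²·s⁻²·A⁻².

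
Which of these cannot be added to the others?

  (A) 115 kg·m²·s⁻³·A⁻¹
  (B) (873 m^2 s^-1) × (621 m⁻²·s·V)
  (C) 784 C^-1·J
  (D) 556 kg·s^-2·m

Dimensions:
  (A) kg·m²·s⁻³·A⁻¹
  (B) [m²·s⁻¹] · [kg·s⁻²·A⁻¹] = kg·m²·s⁻³·A⁻¹
  (C) J·C⁻¹ = N·m·(s·A)⁻¹ = kg·m²·s⁻³·A⁻¹
  (D) kg·m·s⁻²
All reduce to kg·m²·s⁻³·A⁻¹ except (D), which is kg·m·s⁻².

(D)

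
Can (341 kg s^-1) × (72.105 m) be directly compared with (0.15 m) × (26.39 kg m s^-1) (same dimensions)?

No

Expand each in SI base units:
  (341 kg s^-1) × (72.105 m):  [kg·s⁻¹] · [m] = kg·m·s⁻¹
  (0.15 m) × (26.39 kg m s^-1):  [m] · [kg·m·s⁻¹] = kg·m²·s⁻¹
kg·m·s⁻¹ ≠ kg·m²·s⁻¹, so they cannot be added.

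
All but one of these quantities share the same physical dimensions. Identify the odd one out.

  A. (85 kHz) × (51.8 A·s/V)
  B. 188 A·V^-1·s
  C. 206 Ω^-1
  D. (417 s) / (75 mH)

In SI base units:
  A. [s⁻¹] · [kg⁻¹·m⁻²·s⁴·A²] = kg⁻¹·m⁻²·s³·A²
  B. A·s·V⁻¹ = A·s·(J·C⁻¹)⁻¹ = kg⁻¹·m⁻²·s⁴·A²
  C. Ω⁻¹ = (V·A⁻¹)⁻¹ = kg⁻¹·m⁻²·s³·A²
  D. [s] / [kg·m²·s⁻²·A⁻²] = kg⁻¹·m⁻²·s³·A²
All reduce to kg⁻¹·m⁻²·s³·A² except B., which is kg⁻¹·m⁻²·s⁴·A².

B.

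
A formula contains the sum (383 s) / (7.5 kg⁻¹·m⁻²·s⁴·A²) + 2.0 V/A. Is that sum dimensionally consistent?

Yes

In SI base units:
  (383 s) / (7.5 kg⁻¹·m⁻²·s⁴·A²):  [s] / [kg⁻¹·m⁻²·s⁴·A²] = kg·m²·s⁻³·A⁻²
  2.0 V/A:  V·A⁻¹ = J·C⁻¹·A⁻¹ = kg·m²·s⁻³·A⁻²
Both are kg·m²·s⁻³·A⁻², so they have the same dimensions and can be added.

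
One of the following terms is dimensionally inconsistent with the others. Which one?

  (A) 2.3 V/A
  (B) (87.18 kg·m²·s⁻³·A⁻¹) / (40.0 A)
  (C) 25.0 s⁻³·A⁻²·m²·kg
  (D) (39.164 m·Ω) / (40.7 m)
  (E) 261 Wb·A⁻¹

(E)

Expand each in SI base units:
  (A) V·A⁻¹ = J·C⁻¹·A⁻¹ = kg·m²·s⁻³·A⁻²
  (B) [kg·m²·s⁻³·A⁻¹] / [A] = kg·m²·s⁻³·A⁻²
  (C) kg·m²·s⁻³·A⁻²
  (D) [kg·m³·s⁻³·A⁻²] / [m] = kg·m²·s⁻³·A⁻²
  (E) Wb·A⁻¹ = V·s·A⁻¹ = kg·m²·s⁻²·A⁻²
All reduce to kg·m²·s⁻³·A⁻² except (E), which is kg·m²·s⁻²·A⁻².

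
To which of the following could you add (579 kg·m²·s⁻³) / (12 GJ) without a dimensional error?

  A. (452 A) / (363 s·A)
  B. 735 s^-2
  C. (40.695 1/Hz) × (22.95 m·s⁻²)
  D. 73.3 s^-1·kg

Reference: [kg·m²·s⁻³] / [kg·m²·s⁻²] = s⁻¹.
Each option:
  A. [A] / [s·A] = s⁻¹  ← same
  B. s⁻²
  C. [s] · [m·s⁻²] = m·s⁻¹
  D. kg·s⁻¹
Only A. matches s⁻¹.

A.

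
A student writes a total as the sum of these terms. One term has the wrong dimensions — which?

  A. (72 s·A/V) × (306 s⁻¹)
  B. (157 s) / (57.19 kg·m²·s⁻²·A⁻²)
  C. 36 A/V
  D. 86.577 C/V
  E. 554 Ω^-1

In SI base units:
  A. [kg⁻¹·m⁻²·s⁴·A²] · [s⁻¹] = kg⁻¹·m⁻²·s³·A²
  B. [s] / [kg·m²·s⁻²·A⁻²] = kg⁻¹·m⁻²·s³·A²
  C. A·V⁻¹ = A·(J·C⁻¹)⁻¹ = kg⁻¹·m⁻²·s³·A²
  D. C·V⁻¹ = s·A·(J·C⁻¹)⁻¹ = kg⁻¹·m⁻²·s⁴·A²
  E. Ω⁻¹ = (V·A⁻¹)⁻¹ = kg⁻¹·m⁻²·s³·A²
All reduce to kg⁻¹·m⁻²·s³·A² except D., which is kg⁻¹·m⁻²·s⁴·A².

D.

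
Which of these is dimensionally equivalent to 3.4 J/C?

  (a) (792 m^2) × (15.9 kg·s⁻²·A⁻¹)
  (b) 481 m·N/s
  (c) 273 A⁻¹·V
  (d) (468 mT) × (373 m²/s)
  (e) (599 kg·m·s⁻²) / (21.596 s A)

Reference: J·C⁻¹ = N·m·(s·A)⁻¹ = kg·m²·s⁻³·A⁻¹.
Each option:
  (a) [m²] · [kg·s⁻²·A⁻¹] = kg·m²·s⁻²·A⁻¹
  (b) N·m·s⁻¹ = kg·m·s⁻²·m·s⁻¹ = kg·m²·s⁻³
  (c) V·A⁻¹ = J·C⁻¹·A⁻¹ = kg·m²·s⁻³·A⁻²
  (d) [kg·s⁻²·A⁻¹] · [m²·s⁻¹] = kg·m²·s⁻³·A⁻¹  ← same
  (e) [kg·m·s⁻²] / [s·A] = kg·m·s⁻³·A⁻¹
Only (d) matches kg·m²·s⁻³·A⁻¹.

(d)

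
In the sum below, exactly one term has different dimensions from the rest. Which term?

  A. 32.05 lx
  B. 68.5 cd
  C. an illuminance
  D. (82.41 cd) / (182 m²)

Dimensions:
  A. lx = lm·m⁻² = m⁻²·cd
  B. cd
  C. [illuminance] = m⁻²·cd
  D. [cd] / [m²] = m⁻²·cd
All reduce to m⁻²·cd except B., which is cd.

B.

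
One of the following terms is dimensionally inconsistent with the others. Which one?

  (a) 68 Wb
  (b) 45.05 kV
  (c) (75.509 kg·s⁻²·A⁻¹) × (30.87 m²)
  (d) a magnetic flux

In SI base units:
  (a) Wb = V·s = kg·m²·s⁻²·A⁻¹
  (b) V = J·C⁻¹ = kg·m²·s⁻³·A⁻¹
  (c) [kg·s⁻²·A⁻¹] · [m²] = kg·m²·s⁻²·A⁻¹
  (d) [magnetic flux] = kg·m²·s⁻²·A⁻¹
All reduce to kg·m²·s⁻²·A⁻¹ except (b), which is kg·m²·s⁻³·A⁻¹.

(b)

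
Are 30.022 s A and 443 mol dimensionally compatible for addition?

No

Expand each in SI base units:
  30.022 s A:  s·A
  443 mol:  mol
s·A ≠ mol, so they cannot be added.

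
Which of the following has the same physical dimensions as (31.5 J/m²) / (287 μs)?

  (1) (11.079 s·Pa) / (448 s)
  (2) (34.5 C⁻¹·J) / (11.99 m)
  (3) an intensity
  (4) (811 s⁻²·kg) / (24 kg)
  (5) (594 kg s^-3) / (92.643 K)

(3)

Reference: [kg·s⁻²] / [s] = kg·s⁻³.
Each option:
  (1) [kg·m⁻¹·s⁻¹] / [s] = kg·m⁻¹·s⁻²
  (2) [kg·m²·s⁻³·A⁻¹] / [m] = kg·m·s⁻³·A⁻¹
  (3) [intensity] = kg·s⁻³  ← same
  (4) [kg·s⁻²] / [kg] = s⁻²
  (5) [kg·s⁻³] / [K] = kg·s⁻³·K⁻¹
Only (3) matches kg·s⁻³.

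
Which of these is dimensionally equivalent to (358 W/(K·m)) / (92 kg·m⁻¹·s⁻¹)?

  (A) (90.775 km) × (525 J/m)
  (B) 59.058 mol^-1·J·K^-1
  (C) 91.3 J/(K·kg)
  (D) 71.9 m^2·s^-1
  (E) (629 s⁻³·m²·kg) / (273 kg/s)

Reference: [kg·m·s⁻³·K⁻¹] / [kg·m⁻¹·s⁻¹] = m²·s⁻²·K⁻¹.
Each option:
  (A) [m] · [kg·m·s⁻²] = kg·m²·s⁻²
  (B) J·mol⁻¹·K⁻¹ = N·m·mol⁻¹·K⁻¹ = kg·m²·s⁻²·K⁻¹·mol⁻¹
  (C) J·kg⁻¹·K⁻¹ = N·m·kg⁻¹·K⁻¹ = m²·s⁻²·K⁻¹  ← same
  (D) m²·s⁻¹
  (E) [kg·m²·s⁻³] / [kg·s⁻¹] = m²·s⁻²
Only (C) matches m²·s⁻²·K⁻¹.

(C)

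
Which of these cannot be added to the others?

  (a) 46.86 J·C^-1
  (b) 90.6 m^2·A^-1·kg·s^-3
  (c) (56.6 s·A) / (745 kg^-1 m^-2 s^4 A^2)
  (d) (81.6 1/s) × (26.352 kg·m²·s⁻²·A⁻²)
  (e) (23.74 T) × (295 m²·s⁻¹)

(d)

Reduce each to base SI dimensions:
  (a) J·C⁻¹ = N·m·(s·A)⁻¹ = kg·m²·s⁻³·A⁻¹
  (b) kg·m²·s⁻³·A⁻¹
  (c) [s·A] / [kg⁻¹·m⁻²·s⁴·A²] = kg·m²·s⁻³·A⁻¹
  (d) [s⁻¹] · [kg·m²·s⁻²·A⁻²] = kg·m²·s⁻³·A⁻²
  (e) [kg·s⁻²·A⁻¹] · [m²·s⁻¹] = kg·m²·s⁻³·A⁻¹
All reduce to kg·m²·s⁻³·A⁻¹ except (d), which is kg·m²·s⁻³·A⁻².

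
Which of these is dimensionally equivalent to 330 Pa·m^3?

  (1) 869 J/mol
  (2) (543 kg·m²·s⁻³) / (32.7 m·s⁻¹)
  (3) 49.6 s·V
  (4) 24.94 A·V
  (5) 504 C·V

(5)

Reference: Pa·m³ = N·m⁻²·m³ = kg·m²·s⁻².
Each option:
  (1) J·mol⁻¹ = N·m·mol⁻¹ = kg·m²·s⁻²·mol⁻¹
  (2) [kg·m²·s⁻³] / [m·s⁻¹] = kg·m·s⁻²
  (3) V·s = J·C⁻¹·s = kg·m²·s⁻²·A⁻¹
  (4) V·A = J·C⁻¹·A = kg·m²·s⁻³
  (5) C·V = s·A·J·C⁻¹ = kg·m²·s⁻²  ← same
Only (5) matches kg·m²·s⁻².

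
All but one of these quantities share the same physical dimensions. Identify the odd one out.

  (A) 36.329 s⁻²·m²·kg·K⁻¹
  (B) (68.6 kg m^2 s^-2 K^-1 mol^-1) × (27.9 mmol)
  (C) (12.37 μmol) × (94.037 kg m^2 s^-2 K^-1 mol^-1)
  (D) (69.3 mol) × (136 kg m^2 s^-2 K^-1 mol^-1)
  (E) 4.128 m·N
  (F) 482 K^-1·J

(E)

Expand each in SI base units:
  (A) kg·m²·s⁻²·K⁻¹
  (B) [kg·m²·s⁻²·K⁻¹·mol⁻¹] · [mol] = kg·m²·s⁻²·K⁻¹
  (C) [mol] · [kg·m²·s⁻²·K⁻¹·mol⁻¹] = kg·m²·s⁻²·K⁻¹
  (D) [mol] · [kg·m²·s⁻²·K⁻¹·mol⁻¹] = kg·m²·s⁻²·K⁻¹
  (E) N·m = kg·m·s⁻²·m = kg·m²·s⁻²
  (F) J·K⁻¹ = N·m·K⁻¹ = kg·m²·s⁻²·K⁻¹
All reduce to kg·m²·s⁻²·K⁻¹ except (E), which is kg·m²·s⁻².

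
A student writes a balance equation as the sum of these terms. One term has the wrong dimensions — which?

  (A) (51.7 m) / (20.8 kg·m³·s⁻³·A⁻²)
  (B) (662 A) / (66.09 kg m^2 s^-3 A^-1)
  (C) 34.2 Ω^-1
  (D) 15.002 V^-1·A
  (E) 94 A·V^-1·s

(E)

Work out the base dimensions of each:
  (A) [m] / [kg·m³·s⁻³·A⁻²] = kg⁻¹·m⁻²·s³·A²
  (B) [A] / [kg·m²·s⁻³·A⁻¹] = kg⁻¹·m⁻²·s³·A²
  (C) Ω⁻¹ = (V·A⁻¹)⁻¹ = kg⁻¹·m⁻²·s³·A²
  (D) A·V⁻¹ = A·(J·C⁻¹)⁻¹ = kg⁻¹·m⁻²·s³·A²
  (E) A·s·V⁻¹ = A·s·(J·C⁻¹)⁻¹ = kg⁻¹·m⁻²·s⁴·A²
All reduce to kg⁻¹·m⁻²·s³·A² except (E), which is kg⁻¹·m⁻²·s⁴·A².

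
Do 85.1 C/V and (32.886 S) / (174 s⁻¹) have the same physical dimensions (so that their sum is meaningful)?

Yes

Dimensions:
  85.1 C/V:  C·V⁻¹ = s·A·(J·C⁻¹)⁻¹ = kg⁻¹·m⁻²·s⁴·A²
  (32.886 S) / (174 s⁻¹):  [kg⁻¹·m⁻²·s³·A²] / [s⁻¹] = kg⁻¹·m⁻²·s⁴·A²
Both are kg⁻¹·m⁻²·s⁴·A², so they have the same dimensions and can be added.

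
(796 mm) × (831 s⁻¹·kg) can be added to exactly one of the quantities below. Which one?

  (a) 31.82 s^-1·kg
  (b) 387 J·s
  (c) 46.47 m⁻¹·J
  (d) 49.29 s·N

Reference: [m] · [kg·s⁻¹] = kg·m·s⁻¹.
Each option:
  (a) kg·s⁻¹
  (b) J·s = N·m·s = kg·m²·s⁻¹
  (c) J·m⁻¹ = N·m·m⁻¹ = kg·m·s⁻²
  (d) N·s = kg·m·s⁻²·s = kg·m·s⁻¹  ← same
Only (d) matches kg·m·s⁻¹.

(d)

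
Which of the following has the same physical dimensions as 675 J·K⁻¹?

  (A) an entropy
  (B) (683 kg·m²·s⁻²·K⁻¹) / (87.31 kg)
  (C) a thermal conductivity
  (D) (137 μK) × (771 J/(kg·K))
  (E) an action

(A)

Reference: J·K⁻¹ = N·m·K⁻¹ = kg·m²·s⁻²·K⁻¹.
Each option:
  (A) [entropy] = kg·m²·s⁻²·K⁻¹  ← same
  (B) [kg·m²·s⁻²·K⁻¹] / [kg] = m²·s⁻²·K⁻¹
  (C) [thermal conductivity] = kg·m·s⁻³·K⁻¹
  (D) [K] · [m²·s⁻²·K⁻¹] = m²·s⁻²
  (E) [action] = kg·m²·s⁻¹
Only (A) matches kg·m²·s⁻²·K⁻¹.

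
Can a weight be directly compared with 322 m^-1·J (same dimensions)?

Expand each in SI base units:
  a weight:  [weight] = kg·m·s⁻²
  322 m^-1·J:  J·m⁻¹ = N·m·m⁻¹ = kg·m·s⁻²
Both are kg·m·s⁻², so they have the same dimensions and can be added.

Yes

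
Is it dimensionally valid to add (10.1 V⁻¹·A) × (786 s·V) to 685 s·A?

Yes

Dimensions:
  (10.1 V⁻¹·A) × (786 s·V):  [kg⁻¹·m⁻²·s³·A²] · [kg·m²·s⁻²·A⁻¹] = s·A
  685 s·A:  A·s = s·A
Both are s·A, so they have the same dimensions and can be added.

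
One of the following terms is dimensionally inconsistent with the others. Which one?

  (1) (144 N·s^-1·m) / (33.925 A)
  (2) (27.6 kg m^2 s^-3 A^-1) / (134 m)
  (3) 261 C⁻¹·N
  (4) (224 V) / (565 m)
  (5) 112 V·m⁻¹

(1)

In SI base units:
  (1) [kg·m²·s⁻³] / [A] = kg·m²·s⁻³·A⁻¹
  (2) [kg·m²·s⁻³·A⁻¹] / [m] = kg·m·s⁻³·A⁻¹
  (3) N·C⁻¹ = kg·m·s⁻²·(s·A)⁻¹ = kg·m·s⁻³·A⁻¹
  (4) [kg·m²·s⁻³·A⁻¹] / [m] = kg·m·s⁻³·A⁻¹
  (5) V·m⁻¹ = J·C⁻¹·m⁻¹ = kg·m·s⁻³·A⁻¹
All reduce to kg·m·s⁻³·A⁻¹ except (1), which is kg·m²·s⁻³·A⁻¹.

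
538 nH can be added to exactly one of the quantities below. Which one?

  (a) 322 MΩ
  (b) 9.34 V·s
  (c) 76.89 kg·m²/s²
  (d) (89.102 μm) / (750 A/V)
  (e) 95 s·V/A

Reference: H = V·s·A⁻¹ = kg·m²·s⁻²·A⁻².
Each option:
  (a) Ω = V·A⁻¹ = kg·m²·s⁻³·A⁻²
  (b) V·s = J·C⁻¹·s = kg·m²·s⁻²·A⁻¹
  (c) kg·m²·s⁻²
  (d) [m] / [kg⁻¹·m⁻²·s³·A²] = kg·m³·s⁻³·A⁻²
  (e) V·s·A⁻¹ = J·C⁻¹·s·A⁻¹ = kg·m²·s⁻²·A⁻²  ← same
Only (e) matches kg·m²·s⁻²·A⁻².

(e)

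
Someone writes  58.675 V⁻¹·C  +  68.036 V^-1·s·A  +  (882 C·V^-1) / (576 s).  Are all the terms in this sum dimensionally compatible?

No

Reduce each to base SI dimensions:
  58.675 V⁻¹·C:  C·V⁻¹ = s·A·(J·C⁻¹)⁻¹ = kg⁻¹·m⁻²·s⁴·A²
  68.036 V^-1·s·A:  A·s·V⁻¹ = A·s·(J·C⁻¹)⁻¹ = kg⁻¹·m⁻²·s⁴·A²
  (882 C·V^-1) / (576 s):  [kg⁻¹·m⁻²·s⁴·A²] / [s] = kg⁻¹·m⁻²·s³·A²
The terms do not share a single dimension (kg⁻¹·m⁻²·s³·A² vs kg⁻¹·m⁻²·s⁴·A²).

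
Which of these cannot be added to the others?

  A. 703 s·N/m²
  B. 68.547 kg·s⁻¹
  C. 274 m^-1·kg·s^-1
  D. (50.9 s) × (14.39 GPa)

Expand each in SI base units:
  A. N·s·m⁻² = kg·m·s⁻²·s·m⁻² = kg·m⁻¹·s⁻¹
  B. kg·s⁻¹
  C. kg·m⁻¹·s⁻¹
  D. [s] · [kg·m⁻¹·s⁻²] = kg·m⁻¹·s⁻¹
All reduce to kg·m⁻¹·s⁻¹ except B., which is kg·s⁻¹.

B.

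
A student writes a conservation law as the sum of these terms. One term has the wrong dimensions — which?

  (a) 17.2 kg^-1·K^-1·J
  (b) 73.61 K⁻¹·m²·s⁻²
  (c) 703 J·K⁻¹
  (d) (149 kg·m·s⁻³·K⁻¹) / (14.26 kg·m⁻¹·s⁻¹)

Dimensions:
  (a) J·kg⁻¹·K⁻¹ = N·m·kg⁻¹·K⁻¹ = m²·s⁻²·K⁻¹
  (b) m²·s⁻²·K⁻¹
  (c) J·K⁻¹ = N·m·K⁻¹ = kg·m²·s⁻²·K⁻¹
  (d) [kg·m·s⁻³·K⁻¹] / [kg·m⁻¹·s⁻¹] = m²·s⁻²·K⁻¹
All reduce to m²·s⁻²·K⁻¹ except (c), which is kg·m²·s⁻²·K⁻¹.

(c)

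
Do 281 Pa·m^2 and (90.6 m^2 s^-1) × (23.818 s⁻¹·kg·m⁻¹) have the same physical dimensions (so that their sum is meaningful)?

Yes

In SI base units:
  281 Pa·m^2:  Pa·m² = N·m⁻²·m² = kg·m·s⁻²
  (90.6 m^2 s^-1) × (23.818 s⁻¹·kg·m⁻¹):  [m²·s⁻¹] · [kg·m⁻¹·s⁻¹] = kg·m·s⁻²
Both are kg·m·s⁻², so they have the same dimensions and can be added.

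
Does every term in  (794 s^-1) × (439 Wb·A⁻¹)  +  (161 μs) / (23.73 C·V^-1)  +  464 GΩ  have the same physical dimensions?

In SI base units:
  (794 s^-1) × (439 Wb·A⁻¹):  [s⁻¹] · [kg·m²·s⁻²·A⁻²] = kg·m²·s⁻³·A⁻²
  (161 μs) / (23.73 C·V^-1):  [s] / [kg⁻¹·m⁻²·s⁴·A²] = kg·m²·s⁻³·A⁻²
  464 GΩ:  Ω = V·A⁻¹ = kg·m²·s⁻³·A⁻²
Every term reduces to kg·m²·s⁻³·A⁻².

Yes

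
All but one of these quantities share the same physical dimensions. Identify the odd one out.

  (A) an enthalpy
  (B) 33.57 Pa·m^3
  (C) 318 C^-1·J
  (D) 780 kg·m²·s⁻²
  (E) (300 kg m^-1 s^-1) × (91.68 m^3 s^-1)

Dimensions:
  (A) [enthalpy] = kg·m²·s⁻²
  (B) Pa·m³ = N·m⁻²·m³ = kg·m²·s⁻²
  (C) J·C⁻¹ = N·m·(s·A)⁻¹ = kg·m²·s⁻³·A⁻¹
  (D) kg·m²·s⁻²
  (E) [kg·m⁻¹·s⁻¹] · [m³·s⁻¹] = kg·m²·s⁻²
All reduce to kg·m²·s⁻² except (C), which is kg·m²·s⁻³·A⁻¹.

(C)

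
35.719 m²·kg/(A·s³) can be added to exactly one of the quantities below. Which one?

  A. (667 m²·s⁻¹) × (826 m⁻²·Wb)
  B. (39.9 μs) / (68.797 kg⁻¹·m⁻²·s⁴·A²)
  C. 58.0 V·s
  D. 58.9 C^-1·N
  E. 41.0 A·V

Reference: kg·m²·s⁻³·A⁻¹.
Each option:
  A. [m²·s⁻¹] · [kg·s⁻²·A⁻¹] = kg·m²·s⁻³·A⁻¹  ← same
  B. [s] / [kg⁻¹·m⁻²·s⁴·A²] = kg·m²·s⁻³·A⁻²
  C. V·s = J·C⁻¹·s = kg·m²·s⁻²·A⁻¹
  D. N·C⁻¹ = kg·m·s⁻²·(s·A)⁻¹ = kg·m·s⁻³·A⁻¹
  E. V·A = J·C⁻¹·A = kg·m²·s⁻³
Only A. matches kg·m²·s⁻³·A⁻¹.

A.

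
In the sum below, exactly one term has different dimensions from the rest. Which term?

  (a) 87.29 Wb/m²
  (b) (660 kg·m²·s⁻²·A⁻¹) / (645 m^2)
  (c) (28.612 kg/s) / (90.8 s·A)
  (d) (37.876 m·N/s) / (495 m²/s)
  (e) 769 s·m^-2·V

Work out the base dimensions of each:
  (a) Wb·m⁻² = V·s·m⁻² = kg·s⁻²·A⁻¹
  (b) [kg·m²·s⁻²·A⁻¹] / [m²] = kg·s⁻²·A⁻¹
  (c) [kg·s⁻¹] / [s·A] = kg·s⁻²·A⁻¹
  (d) [kg·m²·s⁻³] / [m²·s⁻¹] = kg·s⁻²
  (e) V·s·m⁻² = J·C⁻¹·s·m⁻² = kg·s⁻²·A⁻¹
All reduce to kg·s⁻²·A⁻¹ except (d), which is kg·s⁻².

(d)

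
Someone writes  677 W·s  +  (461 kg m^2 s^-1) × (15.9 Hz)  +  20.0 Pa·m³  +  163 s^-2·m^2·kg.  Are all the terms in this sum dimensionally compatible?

Yes

Reduce each to base SI dimensions:
  677 W·s:  W·s = J·s⁻¹·s = kg·m²·s⁻²
  (461 kg m^2 s^-1) × (15.9 Hz):  [kg·m²·s⁻¹] · [s⁻¹] = kg·m²·s⁻²
  20.0 Pa·m³:  Pa·m³ = N·m⁻²·m³ = kg·m²·s⁻²
  163 s^-2·m^2·kg:  kg·m²·s⁻²
Every term reduces to kg·m²·s⁻².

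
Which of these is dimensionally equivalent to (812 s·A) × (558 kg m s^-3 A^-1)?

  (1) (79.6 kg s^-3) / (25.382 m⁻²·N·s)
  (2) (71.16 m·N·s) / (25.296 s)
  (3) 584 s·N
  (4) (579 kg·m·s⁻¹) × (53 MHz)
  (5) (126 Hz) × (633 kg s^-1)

Reference: [s·A] · [kg·m·s⁻³·A⁻¹] = kg·m·s⁻².
Each option:
  (1) [kg·s⁻³] / [kg·m⁻¹·s⁻¹] = m·s⁻²
  (2) [kg·m²·s⁻¹] / [s] = kg·m²·s⁻²
  (3) N·s = kg·m·s⁻²·s = kg·m·s⁻¹
  (4) [kg·m·s⁻¹] · [s⁻¹] = kg·m·s⁻²  ← same
  (5) [s⁻¹] · [kg·s⁻¹] = kg·s⁻²
Only (4) matches kg·m·s⁻².

(4)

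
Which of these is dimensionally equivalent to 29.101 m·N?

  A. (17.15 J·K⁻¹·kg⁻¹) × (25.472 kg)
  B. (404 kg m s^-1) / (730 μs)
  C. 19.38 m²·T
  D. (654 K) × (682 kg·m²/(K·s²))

Reference: N·m = kg·m·s⁻²·m = kg·m²·s⁻².
Each option:
  A. [m²·s⁻²·K⁻¹] · [kg] = kg·m²·s⁻²·K⁻¹
  B. [kg·m·s⁻¹] / [s] = kg·m·s⁻²
  C. T·m² = Wb·m⁻²·m² = kg·m²·s⁻²·A⁻¹
  D. [K] · [kg·m²·s⁻²·K⁻¹] = kg·m²·s⁻²  ← same
Only D. matches kg·m²·s⁻².

D.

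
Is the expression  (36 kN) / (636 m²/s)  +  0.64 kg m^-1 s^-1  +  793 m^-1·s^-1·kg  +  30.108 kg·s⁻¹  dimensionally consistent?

No

Work out the base dimensions of each:
  (36 kN) / (636 m²/s):  [kg·m·s⁻²] / [m²·s⁻¹] = kg·m⁻¹·s⁻¹
  0.64 kg m^-1 s^-1:  kg·m⁻¹·s⁻¹
  793 m^-1·s^-1·kg:  kg·m⁻¹·s⁻¹
  30.108 kg·s⁻¹:  kg·s⁻¹
The terms do not share a single dimension (kg·m⁻¹·s⁻¹ vs kg·s⁻¹).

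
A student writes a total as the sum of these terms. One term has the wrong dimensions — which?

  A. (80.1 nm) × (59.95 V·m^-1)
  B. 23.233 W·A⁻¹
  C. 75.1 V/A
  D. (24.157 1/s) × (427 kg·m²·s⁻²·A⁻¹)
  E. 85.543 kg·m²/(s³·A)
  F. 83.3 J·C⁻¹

C.

Expand each in SI base units:
  A. [m] · [kg·m·s⁻³·A⁻¹] = kg·m²·s⁻³·A⁻¹
  B. W·A⁻¹ = J·s⁻¹·A⁻¹ = kg·m²·s⁻³·A⁻¹
  C. V·A⁻¹ = J·C⁻¹·A⁻¹ = kg·m²·s⁻³·A⁻²
  D. [s⁻¹] · [kg·m²·s⁻²·A⁻¹] = kg·m²·s⁻³·A⁻¹
  E. kg·m²·s⁻³·A⁻¹
  F. J·C⁻¹ = N·m·(s·A)⁻¹ = kg·m²·s⁻³·A⁻¹
All reduce to kg·m²·s⁻³·A⁻¹ except C., which is kg·m²·s⁻³·A⁻².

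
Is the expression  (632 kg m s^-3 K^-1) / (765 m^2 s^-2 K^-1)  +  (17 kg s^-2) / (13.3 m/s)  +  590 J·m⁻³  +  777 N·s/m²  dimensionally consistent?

Dimensions:
  (632 kg m s^-3 K^-1) / (765 m^2 s^-2 K^-1):  [kg·m·s⁻³·K⁻¹] / [m²·s⁻²·K⁻¹] = kg·m⁻¹·s⁻¹
  (17 kg s^-2) / (13.3 m/s):  [kg·s⁻²] / [m·s⁻¹] = kg·m⁻¹·s⁻¹
  590 J·m⁻³:  J·m⁻³ = N·m·m⁻³ = kg·m⁻¹·s⁻²
  777 N·s/m²:  N·s·m⁻² = kg·m·s⁻²·s·m⁻² = kg·m⁻¹·s⁻¹
The terms do not share a single dimension (kg·m⁻¹·s⁻² vs kg·m⁻¹·s⁻¹).

No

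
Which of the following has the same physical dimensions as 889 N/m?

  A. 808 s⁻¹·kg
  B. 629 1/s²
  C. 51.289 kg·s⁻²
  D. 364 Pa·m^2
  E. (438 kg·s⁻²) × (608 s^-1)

Reference: N·m⁻¹ = kg·m·s⁻²·m⁻¹ = kg·s⁻².
Each option:
  A. kg·s⁻¹
  B. s⁻²
  C. kg·s⁻²  ← same
  D. Pa·m² = N·m⁻²·m² = kg·m·s⁻²
  E. [kg·s⁻²] · [s⁻¹] = kg·s⁻³
Only C. matches kg·s⁻².

C.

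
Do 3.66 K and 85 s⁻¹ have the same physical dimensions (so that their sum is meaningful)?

Work out the base dimensions of each:
  3.66 K:  K
  85 s⁻¹:  s⁻¹
K ≠ s⁻¹, so they cannot be added.

No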